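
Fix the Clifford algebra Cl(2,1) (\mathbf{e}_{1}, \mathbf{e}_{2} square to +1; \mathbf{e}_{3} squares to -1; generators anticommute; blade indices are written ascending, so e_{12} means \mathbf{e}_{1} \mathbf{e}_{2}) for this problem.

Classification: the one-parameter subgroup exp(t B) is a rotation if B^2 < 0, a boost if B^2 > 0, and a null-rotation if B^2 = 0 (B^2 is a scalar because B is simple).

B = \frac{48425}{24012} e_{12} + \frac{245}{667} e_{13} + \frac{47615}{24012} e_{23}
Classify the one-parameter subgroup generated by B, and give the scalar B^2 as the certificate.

B^2 term by term: the squares give (\frac{48425}{24012})^2*(e_{12})^2 + (\frac{245}{667})^2*(e_{13})^2 + (\frac{47615}{24012})^2*(e_{23})^2 = \frac{2344980625}{576576144}*(-1) + \frac{60025}{444889}*(+1) + \frac{2267188225}{576576144}*(+1) = 0 (each basis 2-blade squares to minus the product of its generators' squares); cross terms between blades sharing an index anticommute and cancel. So B^2 = 0.
Answer: null-rotation, certificate B^2 = 0. B^2 = 0 is basis-independent, so its sign is the whole story.


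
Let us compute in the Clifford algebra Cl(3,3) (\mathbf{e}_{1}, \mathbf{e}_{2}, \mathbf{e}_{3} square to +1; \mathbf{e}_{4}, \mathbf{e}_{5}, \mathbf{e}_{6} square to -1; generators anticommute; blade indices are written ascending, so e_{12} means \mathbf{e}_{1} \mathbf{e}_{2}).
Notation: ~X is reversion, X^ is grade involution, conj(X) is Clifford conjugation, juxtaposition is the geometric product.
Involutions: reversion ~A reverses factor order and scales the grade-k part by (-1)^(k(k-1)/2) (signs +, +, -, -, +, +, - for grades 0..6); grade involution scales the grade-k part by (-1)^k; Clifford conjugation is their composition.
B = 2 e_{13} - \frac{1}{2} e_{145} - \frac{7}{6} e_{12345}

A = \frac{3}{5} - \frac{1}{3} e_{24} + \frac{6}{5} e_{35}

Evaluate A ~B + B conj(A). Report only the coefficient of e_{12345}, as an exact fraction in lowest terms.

first term: -\frac{6}{5} e_{13} + \frac{12}{5} e_{15} + \frac{7}{5} e_{124} + \frac{1}{6} e_{125} + \frac{3}{5} e_{134} - \frac{7}{18} e_{135} + \frac{3}{10} e_{145} - \frac{2}{3} e_{1234} - \frac{7}{10} e_{12345}
second term: \frac{6}{5} e_{13} - \frac{12}{5} e_{15} - \frac{7}{5} e_{124} - \frac{1}{6} e_{125} - \frac{3}{5} e_{134} + \frac{7}{18} e_{135} - \frac{3}{10} e_{145} - \frac{2}{3} e_{1234} - \frac{7}{10} e_{12345}
Answer: -\frac{7}{5}


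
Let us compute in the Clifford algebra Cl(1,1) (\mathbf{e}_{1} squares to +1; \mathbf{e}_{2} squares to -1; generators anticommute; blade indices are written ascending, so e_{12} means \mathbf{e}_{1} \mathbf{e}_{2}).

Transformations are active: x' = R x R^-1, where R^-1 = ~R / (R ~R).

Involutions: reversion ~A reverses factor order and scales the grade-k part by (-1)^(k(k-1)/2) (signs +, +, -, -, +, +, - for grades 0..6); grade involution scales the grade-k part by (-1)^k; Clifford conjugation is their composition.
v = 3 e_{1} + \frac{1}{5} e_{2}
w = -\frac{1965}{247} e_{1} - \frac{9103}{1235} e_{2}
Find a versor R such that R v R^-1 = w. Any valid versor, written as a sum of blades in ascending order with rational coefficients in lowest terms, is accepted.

Key observation: q(v) = q(w) = \frac{224}{25} (sandwiches preserve the norm), so R = v + w = -\frac{1224}{247} e_{1} - \frac{8856}{1235} e_{2} works whenever it is invertible — the component of v along it is kept and (v - w)/2 reverses, sending v to w.
Answer: -\frac{1224}{247} e_{1} - \frac{8856}{1235} e_{2}


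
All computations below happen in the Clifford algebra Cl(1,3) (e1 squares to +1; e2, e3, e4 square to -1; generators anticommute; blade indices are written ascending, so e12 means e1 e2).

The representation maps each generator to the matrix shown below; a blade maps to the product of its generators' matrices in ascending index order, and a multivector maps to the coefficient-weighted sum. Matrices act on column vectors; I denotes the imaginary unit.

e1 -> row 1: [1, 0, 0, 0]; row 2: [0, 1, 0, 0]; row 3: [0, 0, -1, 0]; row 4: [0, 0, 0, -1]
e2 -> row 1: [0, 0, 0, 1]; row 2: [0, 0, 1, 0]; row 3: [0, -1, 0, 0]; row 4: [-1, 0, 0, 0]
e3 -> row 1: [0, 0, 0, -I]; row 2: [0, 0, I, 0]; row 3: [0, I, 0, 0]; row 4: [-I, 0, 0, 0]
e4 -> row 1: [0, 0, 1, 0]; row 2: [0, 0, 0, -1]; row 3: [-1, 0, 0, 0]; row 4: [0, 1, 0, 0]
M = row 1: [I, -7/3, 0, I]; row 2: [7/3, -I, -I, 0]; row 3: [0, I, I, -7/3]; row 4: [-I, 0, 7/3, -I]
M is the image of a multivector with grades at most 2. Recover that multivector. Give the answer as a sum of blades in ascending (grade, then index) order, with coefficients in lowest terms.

Method: the blade images are trace-orthogonal — tr(rho(e_A) rho(e_B)^-1) = 4 if A = B and 0 otherwise — and rho(e_A)^-1 = (e_A)^2 * rho(e_A) with (e_A)^2 = +1 or -1, so the coefficient of e_A in the preimage is (e_A)^2 * tr(M rho(e_A))/4.
Nonzero projections over blades of grade <= 2: e13: (e13)^2 = +1, tr(M rho(e13)) = -4, coefficient -1; e23: (e23)^2 = -1, tr(M rho(e23)) = 4, coefficient -1; e24: (e24)^2 = -1, tr(M rho(e24)) = 28/3, coefficient -7/3. Every other blade of grade <= 2 projects to 0.
Answer: -e13 - e23 - 7/3*e24


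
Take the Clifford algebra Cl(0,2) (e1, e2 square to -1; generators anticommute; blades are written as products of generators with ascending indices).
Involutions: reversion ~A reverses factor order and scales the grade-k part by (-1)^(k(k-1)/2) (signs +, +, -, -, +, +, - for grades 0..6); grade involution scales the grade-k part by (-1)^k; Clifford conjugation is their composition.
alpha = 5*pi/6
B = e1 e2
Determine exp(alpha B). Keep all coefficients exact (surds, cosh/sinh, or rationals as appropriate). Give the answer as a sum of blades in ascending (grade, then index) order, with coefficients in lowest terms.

B^2 = (1)^2*(e1 e2)^2 = 1*(-1) = -1 (a basis 2-blade squares to minus the product of its generators' squares).
B^2 = -1 — a negative square means the series sums to a rotation: l = 1, alpha*l = 5*pi/6, so exp(alpha B) = cos(5*pi/6) + (sin(5*pi/6)/1)*B = -sqrt(3)/2 + (1/2)*B.
Answer: -sqrt(3)/2 + 1/2*e1 e2


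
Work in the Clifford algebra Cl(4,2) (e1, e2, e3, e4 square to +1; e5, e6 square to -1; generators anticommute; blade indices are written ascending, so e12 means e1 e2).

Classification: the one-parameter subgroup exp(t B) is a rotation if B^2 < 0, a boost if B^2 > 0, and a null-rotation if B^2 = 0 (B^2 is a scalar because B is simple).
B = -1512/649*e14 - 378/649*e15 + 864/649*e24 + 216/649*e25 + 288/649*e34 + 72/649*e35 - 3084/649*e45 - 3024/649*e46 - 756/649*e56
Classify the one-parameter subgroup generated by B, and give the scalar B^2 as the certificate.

B^2 term by term: the squares give (-1512/649)^2*(e14)^2 + (-378/649)^2*(e15)^2 + (864/649)^2*(e24)^2 + (216/649)^2*(e25)^2 + (288/649)^2*(e34)^2 + (72/649)^2*(e35)^2 + (-3084/649)^2*(e45)^2 + (-3024/649)^2*(e46)^2 + (-756/649)^2*(e56)^2 = 2286144/421201*(-1) + 142884/421201*(+1) + 746496/421201*(-1) + 46656/421201*(+1) + 82944/421201*(-1) + 5184/421201*(+1) + 9511056/421201*(+1) + 9144576/421201*(+1) + 571536/421201*(-1) = 36 (each basis 2-blade squares to minus the product of its generators' squares); cross terms between blades sharing an index anticommute and cancel; the commuting (index-disjoint) pairs give grade-4 terms 2*c*c'*(blade product), which cancel blade by blade — e1245: 653184/421201 - 653184/421201 = 0; e1345: 217728/421201 - 217728/421201 = 0; e1456: 2286144/421201 - 2286144/421201 = 0; e2345: -124416/421201 + 124416/421201 = 0; e2456: -1306368/421201 + 1306368/421201 = 0; e3456: -435456/421201 + 435456/421201 = 0 — confirming B is simple. So B^2 = 36.
Answer: boost, certificate B^2 = 36. B^2 = 36 is basis-independent, so its sign is the whole story.


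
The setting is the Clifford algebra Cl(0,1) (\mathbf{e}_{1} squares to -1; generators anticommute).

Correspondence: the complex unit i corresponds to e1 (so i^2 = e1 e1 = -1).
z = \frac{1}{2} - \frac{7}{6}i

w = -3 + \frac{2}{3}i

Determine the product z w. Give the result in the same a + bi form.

In blades: z = \frac{1}{2} - \frac{7}{6} e_{1}, w = -3 + \frac{2}{3} e_{1}.
Distribute z over w term by term (generator squares from the signature, products reordered to ascending indices): (\frac{1}{2})*w = -\frac{3}{2} + \frac{1}{3} e_{1}; (-\frac{7}{6} e_{1})*w = \frac{7}{9} + \frac{7}{2} e_{1}.
Sum: -\frac{13}{18} + \frac{23}{6} e_{1}; translating back through the correspondence:
Answer: -\frac{13}{18} + \frac{23}{6}i


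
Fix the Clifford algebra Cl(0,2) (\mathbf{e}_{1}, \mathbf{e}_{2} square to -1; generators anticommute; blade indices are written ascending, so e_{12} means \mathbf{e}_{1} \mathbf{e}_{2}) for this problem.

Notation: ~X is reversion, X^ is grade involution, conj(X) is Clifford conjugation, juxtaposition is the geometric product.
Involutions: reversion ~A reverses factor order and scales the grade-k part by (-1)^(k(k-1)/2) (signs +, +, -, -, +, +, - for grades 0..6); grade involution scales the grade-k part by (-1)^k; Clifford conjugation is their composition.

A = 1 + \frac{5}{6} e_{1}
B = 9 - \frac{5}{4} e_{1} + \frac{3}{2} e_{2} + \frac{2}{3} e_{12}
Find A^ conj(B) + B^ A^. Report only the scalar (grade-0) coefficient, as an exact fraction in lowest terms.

first term: \frac{241}{24} - \frac{25}{4} e_{1} - \frac{37}{18} e_{2} + \frac{7}{12} e_{12}
second term: \frac{241}{24} - \frac{25}{4} e_{1} - \frac{37}{18} e_{2} - \frac{7}{12} e_{12}
Answer: \frac{241}{12}


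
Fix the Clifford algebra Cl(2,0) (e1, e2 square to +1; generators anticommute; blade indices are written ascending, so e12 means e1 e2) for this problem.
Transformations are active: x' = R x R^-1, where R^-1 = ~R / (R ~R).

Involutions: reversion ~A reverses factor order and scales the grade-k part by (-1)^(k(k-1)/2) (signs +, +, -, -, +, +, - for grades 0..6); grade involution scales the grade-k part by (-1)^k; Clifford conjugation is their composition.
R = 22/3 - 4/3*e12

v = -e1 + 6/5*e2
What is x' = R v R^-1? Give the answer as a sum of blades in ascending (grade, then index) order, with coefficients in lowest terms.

~R = 22/3 + 4/3*e12, and R ~R = 500/9, so R^-1 = ~R / (500/9).
R v = -134/15*e1 + 112/15*e2
Answer: -849/625*e1 + 482/625*e2


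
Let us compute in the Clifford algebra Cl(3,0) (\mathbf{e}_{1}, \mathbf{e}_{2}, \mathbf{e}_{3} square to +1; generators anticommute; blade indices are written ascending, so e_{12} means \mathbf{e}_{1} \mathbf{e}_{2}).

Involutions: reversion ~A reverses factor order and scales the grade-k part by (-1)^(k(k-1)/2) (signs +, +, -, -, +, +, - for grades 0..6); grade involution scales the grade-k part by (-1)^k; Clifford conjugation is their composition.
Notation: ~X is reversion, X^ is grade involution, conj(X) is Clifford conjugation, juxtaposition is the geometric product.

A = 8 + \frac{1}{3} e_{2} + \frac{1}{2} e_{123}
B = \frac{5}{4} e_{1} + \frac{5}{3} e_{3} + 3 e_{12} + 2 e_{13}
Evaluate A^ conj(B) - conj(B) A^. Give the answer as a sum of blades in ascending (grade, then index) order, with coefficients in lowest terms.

first term: -11 e_{1} + e_{2} - \frac{89}{6} e_{3} - \frac{283}{12} e_{12} - 16 e_{13} + \frac{85}{72} e_{23} - \frac{2}{3} e_{123}
second term: -9 e_{1} + e_{2} - \frac{89}{6} e_{3} - \frac{91}{4} e_{12} - 16 e_{13} + \frac{5}{72} e_{23} - \frac{2}{3} e_{123}
Answer: -2 e_{1} - \frac{5}{6} e_{12} + \frac{10}{9} e_{23}


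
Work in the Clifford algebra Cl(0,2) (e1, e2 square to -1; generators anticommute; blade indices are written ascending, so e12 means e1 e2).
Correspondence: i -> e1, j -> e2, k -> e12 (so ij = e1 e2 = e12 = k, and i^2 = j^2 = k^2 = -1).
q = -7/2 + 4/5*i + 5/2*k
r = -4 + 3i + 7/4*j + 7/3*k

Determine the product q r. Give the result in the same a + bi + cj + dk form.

In blades: q = -7/2 + 4/5*e1 + 5/2*e12, r = -4 + 3*e1 + 7/4*e2 + 7/3*e12.
Distribute q over r term by term (generator squares from the signature, products reordered to ascending indices): (-7/2)*r = 14 - 21/2*e1 - 49/8*e2 - 49/6*e12; (4/5*e1)*r = -12/5 - 16/5*e1 - 28/15*e2 + 7/5*e12; (5/2*e12)*r = -35/6 - 35/8*e1 + 15/2*e2 - 10*e12.
Sum: 173/30 - 723/40*e1 - 59/120*e2 - 503/30*e12; translating back through the correspondence:
Answer: 173/30 - 723/40*i - 59/120*j - 503/30*k


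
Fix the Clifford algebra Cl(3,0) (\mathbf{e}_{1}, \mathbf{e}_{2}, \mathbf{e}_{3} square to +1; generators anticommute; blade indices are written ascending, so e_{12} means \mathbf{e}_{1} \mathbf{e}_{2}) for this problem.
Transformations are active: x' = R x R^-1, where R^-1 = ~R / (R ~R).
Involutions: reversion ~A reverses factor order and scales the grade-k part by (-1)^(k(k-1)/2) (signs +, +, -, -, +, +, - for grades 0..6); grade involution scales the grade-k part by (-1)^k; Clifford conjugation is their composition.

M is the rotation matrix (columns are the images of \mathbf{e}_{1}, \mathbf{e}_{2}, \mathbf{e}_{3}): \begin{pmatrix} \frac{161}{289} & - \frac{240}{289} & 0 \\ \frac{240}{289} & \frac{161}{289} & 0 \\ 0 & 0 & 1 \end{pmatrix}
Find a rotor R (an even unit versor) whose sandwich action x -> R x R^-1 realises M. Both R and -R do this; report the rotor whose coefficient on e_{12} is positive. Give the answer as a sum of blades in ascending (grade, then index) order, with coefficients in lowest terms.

Method: write R = a + b12*e_{12} + b13*e_{13} + b23*e_{23} with a^2 + b12^2 + b13^2 + b23^2 = 1 (so R^-1 = ~R). Expanding the columns R e_j ~R gives tr M = 4a^2 - 1 and, from the antisymmetric part, M21 - M12 = -4a*b12, M13 - M31 = 4a*b13, M32 - M23 = -4a*b23.
Here tr M = \frac{611}{289}, so a^2 = (1 + tr M)/4 = \frac{225}{289} and a = ±\frac{15}{17}. Taking a = \frac{15}{17}: M21 - M12 = \frac{480}{289}, M13 - M31 = 0, M32 - M23 = 0, giving b12 = -\frac{8}{17}, b13 = 0, b23 = 0, i.e. R = \frac{15}{17} - \frac{8}{17} e_{12}.
Its e_{12} coefficient is negative, so report the other preimage -R.
Answer: -\frac{15}{17} + \frac{8}{17} e_{12}. Recall the cover is two-to-one: with M of trace \frac{611}{289}, both preimages act alike, and the stated e_{12} sign chooses the sheet.


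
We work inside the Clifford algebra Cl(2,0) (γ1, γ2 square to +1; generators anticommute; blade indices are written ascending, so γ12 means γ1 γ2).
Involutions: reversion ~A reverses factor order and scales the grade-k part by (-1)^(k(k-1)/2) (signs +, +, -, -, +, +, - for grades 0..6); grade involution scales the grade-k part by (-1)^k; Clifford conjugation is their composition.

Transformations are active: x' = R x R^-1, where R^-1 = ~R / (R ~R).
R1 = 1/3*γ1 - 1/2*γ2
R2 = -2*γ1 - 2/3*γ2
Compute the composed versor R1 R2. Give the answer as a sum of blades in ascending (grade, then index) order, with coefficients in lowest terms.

Distribute over the terms of R1 (each basis-blade product reordered to ascending indices, repeated generators contracted through their squares):
(1/3*γ1) R2 = -2/3 - 2/9*γ12
(-1/2*γ2) R2 = 1/3 - γ12
Summing the partial products and collecting blades:
Answer: -1/3 - 11/9*γ12


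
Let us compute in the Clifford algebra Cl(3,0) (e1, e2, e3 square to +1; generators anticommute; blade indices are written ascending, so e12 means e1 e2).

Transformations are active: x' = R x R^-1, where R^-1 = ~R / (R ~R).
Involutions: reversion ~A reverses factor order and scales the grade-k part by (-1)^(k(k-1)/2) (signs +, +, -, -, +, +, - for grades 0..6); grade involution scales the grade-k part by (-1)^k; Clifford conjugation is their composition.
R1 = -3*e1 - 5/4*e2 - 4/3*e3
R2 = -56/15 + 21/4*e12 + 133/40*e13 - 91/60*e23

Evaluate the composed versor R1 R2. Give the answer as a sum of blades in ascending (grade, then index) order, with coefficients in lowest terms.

Distribute over the terms of R1 (each basis-blade product reordered to ascending indices, repeated generators contracted through their squares):
(-3*e1) R2 = 56/5*e1 - 63/4*e2 - 399/40*e3 + 91/20*e123
(-5/4*e2) R2 = 105/16*e1 + 14/3*e2 + 91/48*e3 + 133/32*e123
(-4/3*e3) R2 = 133/30*e1 - 91/45*e2 + 224/45*e3 - 7*e123
Summing the partial products and collecting blades:
Answer: 5327/240*e1 - 2359/180*e2 - 2233/720*e3 + 273/160*e123


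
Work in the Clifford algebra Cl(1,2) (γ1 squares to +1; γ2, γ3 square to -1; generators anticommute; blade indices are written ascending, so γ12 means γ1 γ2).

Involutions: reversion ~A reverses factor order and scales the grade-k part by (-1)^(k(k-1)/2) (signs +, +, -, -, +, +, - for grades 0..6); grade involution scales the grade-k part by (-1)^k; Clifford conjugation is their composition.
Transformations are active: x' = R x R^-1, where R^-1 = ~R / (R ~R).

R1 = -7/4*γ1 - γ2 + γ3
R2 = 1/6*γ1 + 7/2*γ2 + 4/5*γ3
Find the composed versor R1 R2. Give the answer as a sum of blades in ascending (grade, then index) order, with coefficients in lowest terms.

Distribute over the terms of R1 (each basis-blade product reordered to ascending indices, repeated generators contracted through their squares):
(-7/4*γ1) R2 = -7/24 - 49/8*γ12 - 7/5*γ13
(-γ2) R2 = 7/2 + 1/6*γ12 - 4/5*γ23
(γ3) R2 = -4/5 - 1/6*γ13 - 7/2*γ23
Summing the partial products and collecting blades:
Answer: 289/120 - 143/24*γ12 - 47/30*γ13 - 43/10*γ23


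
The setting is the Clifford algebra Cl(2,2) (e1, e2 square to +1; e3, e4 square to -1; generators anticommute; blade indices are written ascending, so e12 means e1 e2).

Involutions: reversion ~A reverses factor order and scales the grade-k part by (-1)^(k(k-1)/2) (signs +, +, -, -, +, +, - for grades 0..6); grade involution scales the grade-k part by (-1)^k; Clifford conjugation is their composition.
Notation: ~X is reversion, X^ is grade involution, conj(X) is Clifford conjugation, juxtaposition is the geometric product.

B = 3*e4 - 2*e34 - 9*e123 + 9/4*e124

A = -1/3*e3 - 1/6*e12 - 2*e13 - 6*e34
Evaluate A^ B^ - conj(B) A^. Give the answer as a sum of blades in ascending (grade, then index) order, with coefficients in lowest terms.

first term: -12 + 18*e2 - 33/2*e3 + 7/24*e4 - 3*e12 - 4*e14 - e34 - 27/2*e123 - 107/2*e124 + 6*e134 + 9/2*e234 - 5/12*e1234
second term: 12 - 18*e2 + 33/2*e3 + 25/24*e4 + 3*e12 - 4*e14 + e34 - 27/2*e123 - 107/2*e124 + 6*e134 + 9/2*e234 - 13/12*e1234
Answer: -24 + 36*e2 - 33*e3 - 3/4*e4 - 6*e12 - 2*e34 + 2/3*e1234


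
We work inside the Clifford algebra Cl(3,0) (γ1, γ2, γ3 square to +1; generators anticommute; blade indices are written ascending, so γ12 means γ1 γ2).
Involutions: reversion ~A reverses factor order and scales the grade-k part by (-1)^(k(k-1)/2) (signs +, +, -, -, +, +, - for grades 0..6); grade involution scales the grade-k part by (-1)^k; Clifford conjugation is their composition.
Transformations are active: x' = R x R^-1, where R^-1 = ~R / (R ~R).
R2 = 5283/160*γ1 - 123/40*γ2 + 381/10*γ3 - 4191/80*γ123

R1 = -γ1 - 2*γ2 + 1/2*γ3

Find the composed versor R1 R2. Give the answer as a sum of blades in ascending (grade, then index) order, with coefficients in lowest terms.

Distribute over the terms of R1 (each basis-blade product reordered to ascending indices, repeated generators contracted through their squares):
(-γ1) R2 = -5283/160 + 123/40*γ12 - 381/10*γ13 + 4191/80*γ23
(-2*γ2) R2 = 123/20 + 5283/80*γ12 - 4191/40*γ13 - 381/5*γ23
(1/2*γ3) R2 = 381/20 - 4191/160*γ12 - 5283/320*γ13 + 123/80*γ23
Summing the partial products and collecting blades:
Answer: -1251/160 + 6867/160*γ12 - 51003/320*γ13 - 891/40*γ23


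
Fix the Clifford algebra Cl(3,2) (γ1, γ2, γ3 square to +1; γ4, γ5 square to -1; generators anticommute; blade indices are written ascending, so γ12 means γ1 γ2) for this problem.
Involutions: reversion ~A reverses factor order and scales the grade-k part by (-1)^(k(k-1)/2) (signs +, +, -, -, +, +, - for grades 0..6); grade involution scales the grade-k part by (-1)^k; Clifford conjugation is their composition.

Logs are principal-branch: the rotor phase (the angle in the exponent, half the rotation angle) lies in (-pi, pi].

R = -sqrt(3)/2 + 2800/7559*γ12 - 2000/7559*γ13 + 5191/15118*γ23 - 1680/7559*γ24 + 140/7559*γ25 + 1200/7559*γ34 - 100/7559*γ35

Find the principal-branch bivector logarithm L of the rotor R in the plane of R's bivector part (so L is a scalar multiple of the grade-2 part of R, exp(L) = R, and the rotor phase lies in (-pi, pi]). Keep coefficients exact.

The scalar part of R is -sqrt(3)/2, so the principal-branch rotor phase is pinned; divide the bivector part by its sine to get the unit plane — L is the phase times that plane.
Concretely: cos(phase) = -sqrt(3)/2 gives phase = ±5*pi/6, and since phase/sin(phase) is even the sign is immaterial: L = (phase/sin(phase)) * <R>_2 = (5*pi/3) * <R>_2.
Answer: 14000*pi/22677*γ12 - 10000*pi/22677*γ13 + 25955*pi/45354*γ23 - 2800*pi/7559*γ24 + 700*pi/22677*γ25 + 2000*pi/7559*γ34 - 500*pi/22677*γ35


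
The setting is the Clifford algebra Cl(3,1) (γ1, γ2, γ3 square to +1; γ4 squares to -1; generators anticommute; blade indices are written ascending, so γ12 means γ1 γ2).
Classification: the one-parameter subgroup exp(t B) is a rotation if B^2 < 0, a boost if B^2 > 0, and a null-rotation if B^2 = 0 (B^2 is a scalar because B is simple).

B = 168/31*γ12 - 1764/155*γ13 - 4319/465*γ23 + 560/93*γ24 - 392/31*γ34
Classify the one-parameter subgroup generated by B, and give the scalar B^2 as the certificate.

B^2 term by term: the squares give (168/31)^2*(γ12)^2 + (-1764/155)^2*(γ13)^2 + (-4319/465)^2*(γ23)^2 + (560/93)^2*(γ24)^2 + (-392/31)^2*(γ34)^2 = 28224/961*(-1) + 3111696/24025*(-1) + 18653761/216225*(-1) + 313600/8649*(+1) + 153664/961*(+1) = -49 (each basis 2-blade squares to minus the product of its generators' squares); cross terms between blades sharing an index anticommute and cancel; the commuting (index-disjoint) pairs give grade-4 terms 2*c*c'*(blade product), which cancel blade by blade — γ1234: -131712/961 + 131712/961 = 0 — confirming B is simple. So B^2 = -49.
Answer: rotation, certificate B^2 = -49. Note: conjugating B changes its blade decomposition but never the scalar B^2 = -49, whose sign settles the classification.


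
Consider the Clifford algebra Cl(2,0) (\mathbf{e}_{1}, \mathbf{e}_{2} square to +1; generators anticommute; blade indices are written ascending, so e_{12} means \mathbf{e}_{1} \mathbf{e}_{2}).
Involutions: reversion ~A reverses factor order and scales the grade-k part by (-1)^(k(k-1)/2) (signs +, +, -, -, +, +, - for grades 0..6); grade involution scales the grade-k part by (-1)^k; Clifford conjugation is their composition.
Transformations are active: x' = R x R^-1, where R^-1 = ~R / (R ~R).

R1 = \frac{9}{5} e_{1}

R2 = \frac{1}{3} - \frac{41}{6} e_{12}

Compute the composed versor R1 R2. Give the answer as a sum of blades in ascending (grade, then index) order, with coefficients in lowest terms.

Distribute over the terms of R1 (each basis-blade product reordered to ascending indices, repeated generators contracted through their squares):
(\frac{9}{5} e_{1}) R2 = \frac{3}{5} e_{1} - \frac{123}{10} e_{2}
Answer: \frac{3}{5} e_{1} - \frac{123}{10} e_{2}


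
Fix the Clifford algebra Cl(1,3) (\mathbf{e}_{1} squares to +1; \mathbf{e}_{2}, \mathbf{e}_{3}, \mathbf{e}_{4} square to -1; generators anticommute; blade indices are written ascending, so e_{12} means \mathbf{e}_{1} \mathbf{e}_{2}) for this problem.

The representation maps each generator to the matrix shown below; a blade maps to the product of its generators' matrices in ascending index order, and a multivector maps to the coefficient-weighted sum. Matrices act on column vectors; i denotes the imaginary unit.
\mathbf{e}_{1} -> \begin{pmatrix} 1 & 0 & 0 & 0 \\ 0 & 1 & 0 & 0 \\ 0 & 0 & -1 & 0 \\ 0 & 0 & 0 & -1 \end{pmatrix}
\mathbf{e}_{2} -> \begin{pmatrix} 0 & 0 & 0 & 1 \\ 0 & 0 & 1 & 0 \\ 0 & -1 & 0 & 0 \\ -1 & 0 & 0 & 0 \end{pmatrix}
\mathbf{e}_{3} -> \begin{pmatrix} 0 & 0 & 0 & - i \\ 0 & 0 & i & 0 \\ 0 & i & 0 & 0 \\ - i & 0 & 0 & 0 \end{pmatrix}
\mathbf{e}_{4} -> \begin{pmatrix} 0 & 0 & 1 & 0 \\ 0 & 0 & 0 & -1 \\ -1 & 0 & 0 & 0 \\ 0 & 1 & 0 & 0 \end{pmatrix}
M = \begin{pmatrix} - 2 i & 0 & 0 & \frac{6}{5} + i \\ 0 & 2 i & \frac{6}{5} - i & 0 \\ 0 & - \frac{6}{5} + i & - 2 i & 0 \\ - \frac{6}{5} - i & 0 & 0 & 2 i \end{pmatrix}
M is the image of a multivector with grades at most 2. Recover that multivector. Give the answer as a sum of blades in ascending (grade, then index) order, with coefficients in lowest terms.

Method: the blade images are trace-orthogonal — tr(rho(e_A) rho(e_B)^-1) = 4 if A = B and 0 otherwise — and rho(e_A)^-1 = (e_A)^2 * rho(e_A) with (e_A)^2 = +1 or -1, so the coefficient of e_A in the preimage is (e_A)^2 * tr(M rho(e_A))/4.
Nonzero projections over blades of grade <= 2: e_{2}: (e_{2})^2 = -1, tr(M rho(e_{2})) = - \frac{24}{5}, coefficient \frac{6}{5}; e_{13}: (e_{13})^2 = +1, tr(M rho(e_{13})) = -4, coefficient -1; e_{23}: (e_{23})^2 = -1, tr(M rho(e_{23})) = -8, coefficient 2. Every other blade of grade <= 2 projects to 0.
Answer: \frac{6}{5} e_{2} - e_{13} + 2 e_{23}


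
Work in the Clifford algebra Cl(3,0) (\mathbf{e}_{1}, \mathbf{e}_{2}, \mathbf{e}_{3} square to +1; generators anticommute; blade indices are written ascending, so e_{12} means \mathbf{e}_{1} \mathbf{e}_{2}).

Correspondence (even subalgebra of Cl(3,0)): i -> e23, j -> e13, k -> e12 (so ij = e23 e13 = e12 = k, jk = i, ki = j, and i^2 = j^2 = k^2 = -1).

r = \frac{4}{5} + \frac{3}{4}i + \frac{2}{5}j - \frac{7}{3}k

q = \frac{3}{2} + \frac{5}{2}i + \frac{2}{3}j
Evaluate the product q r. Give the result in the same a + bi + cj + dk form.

In blades: q = \frac{3}{2} + \frac{2}{3} e_{13} + \frac{5}{2} e_{23}, r = \frac{4}{5} - \frac{7}{3} e_{12} + \frac{2}{5} e_{13} + \frac{3}{4} e_{23}.
Distribute q over r term by term (generator squares from the signature, products reordered to ascending indices): (\frac{3}{2})*r = \frac{6}{5} - \frac{7}{2} e_{12} + \frac{3}{5} e_{13} + \frac{9}{8} e_{23}; (\frac{2}{3} e_{13})*r = -\frac{4}{15} - \frac{1}{2} e_{12} + \frac{8}{15} e_{13} - \frac{14}{9} e_{23}; (\frac{5}{2} e_{23})*r = -\frac{15}{8} + e_{12} + \frac{35}{6} e_{13} + 2 e_{23}.
Sum: -\frac{113}{120} - 3 e_{12} + \frac{209}{30} e_{13} + \frac{113}{72} e_{23}; translating back through the correspondence:
Answer: -\frac{113}{120} + \frac{113}{72}i + \frac{209}{30}j - 3k


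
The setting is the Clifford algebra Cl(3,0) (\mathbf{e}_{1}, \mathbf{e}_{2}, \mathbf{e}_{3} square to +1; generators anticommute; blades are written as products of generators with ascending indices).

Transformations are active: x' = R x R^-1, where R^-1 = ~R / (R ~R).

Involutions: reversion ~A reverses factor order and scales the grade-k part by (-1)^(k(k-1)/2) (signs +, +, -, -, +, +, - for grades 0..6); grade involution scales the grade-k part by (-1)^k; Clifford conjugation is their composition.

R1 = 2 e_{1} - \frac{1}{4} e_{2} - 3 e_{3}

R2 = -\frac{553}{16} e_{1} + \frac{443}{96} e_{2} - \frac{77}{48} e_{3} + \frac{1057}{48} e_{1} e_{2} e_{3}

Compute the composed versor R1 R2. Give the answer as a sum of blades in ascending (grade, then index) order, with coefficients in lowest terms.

Distribute over the terms of R1 (each basis-blade product reordered to ascending indices, repeated generators contracted through their squares):
(2 e_{1}) R2 = -\frac{553}{8} + \frac{443}{48} e_{1} e_{2} - \frac{77}{24} e_{1} e_{3} + \frac{1057}{24} e_{2} e_{3}
(-\frac{1}{4} e_{2}) R2 = -\frac{443}{384} - \frac{553}{64} e_{1} e_{2} + \frac{1057}{192} e_{1} e_{3} + \frac{77}{192} e_{2} e_{3}
(-3 e_{3}) R2 = \frac{77}{16} - \frac{1057}{16} e_{1} e_{2} - \frac{1659}{16} e_{1} e_{3} + \frac{443}{32} e_{2} e_{3}
Summing the partial products and collecting blades:
Answer: -\frac{25139}{384} - \frac{12571}{192} e_{1} e_{2} - \frac{6489}{64} e_{1} e_{3} + \frac{11191}{192} e_{2} e_{3}


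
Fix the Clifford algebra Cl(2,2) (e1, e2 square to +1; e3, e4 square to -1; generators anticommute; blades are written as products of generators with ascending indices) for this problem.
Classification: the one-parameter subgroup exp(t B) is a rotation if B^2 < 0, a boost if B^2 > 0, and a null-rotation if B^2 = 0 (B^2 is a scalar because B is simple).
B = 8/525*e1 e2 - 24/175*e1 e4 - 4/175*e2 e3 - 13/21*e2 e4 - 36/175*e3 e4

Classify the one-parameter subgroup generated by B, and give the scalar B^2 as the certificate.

B^2 term by term: the squares give (8/525)^2*(e1 e2)^2 + (-24/175)^2*(e1 e4)^2 + (-4/175)^2*(e2 e3)^2 + (-13/21)^2*(e2 e4)^2 + (-36/175)^2*(e3 e4)^2 = 64/275625*(-1) + 576/30625*(+1) + 16/30625*(+1) + 169/441*(+1) + 1296/30625*(-1) = 9/25 (each basis 2-blade squares to minus the product of its generators' squares); cross terms between blades sharing an index anticommute and cancel; the commuting (index-disjoint) pairs give grade-4 terms 2*c*c'*(blade product), which cancel blade by blade — e1 e2 e3 e4: -192/30625 + 192/30625 = 0 — confirming B is simple. So B^2 = 9/25.
Answer: boost, certificate B^2 = 9/25. Note: conjugating B changes its blade decomposition but never the scalar B^2 = 9/25, whose sign settles the classification.


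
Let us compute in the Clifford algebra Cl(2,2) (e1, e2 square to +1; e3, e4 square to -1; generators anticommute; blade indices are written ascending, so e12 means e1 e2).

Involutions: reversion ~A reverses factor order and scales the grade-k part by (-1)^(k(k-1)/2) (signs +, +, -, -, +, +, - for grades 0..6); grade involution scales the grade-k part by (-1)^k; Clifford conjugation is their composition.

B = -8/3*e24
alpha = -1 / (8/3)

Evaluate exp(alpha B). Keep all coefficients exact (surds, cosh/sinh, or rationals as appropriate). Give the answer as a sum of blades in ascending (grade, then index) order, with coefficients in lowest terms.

B^2 = (-8/3)^2*(e24)^2 = 64/9*(+1) = 64/9 (a basis 2-blade squares to minus the product of its generators' squares).
B^2 = 64/9 — hyperbolic case — the even/odd split gives cosh and sinh: l = 8/3, alpha*l = -1, so exp(alpha B) = cosh(-1) + (sinh(-1)/(8/3))*B = cosh(1) + (-3*sinh(1)/8)*B.
Answer: cosh(1) + sinh(1)*e24


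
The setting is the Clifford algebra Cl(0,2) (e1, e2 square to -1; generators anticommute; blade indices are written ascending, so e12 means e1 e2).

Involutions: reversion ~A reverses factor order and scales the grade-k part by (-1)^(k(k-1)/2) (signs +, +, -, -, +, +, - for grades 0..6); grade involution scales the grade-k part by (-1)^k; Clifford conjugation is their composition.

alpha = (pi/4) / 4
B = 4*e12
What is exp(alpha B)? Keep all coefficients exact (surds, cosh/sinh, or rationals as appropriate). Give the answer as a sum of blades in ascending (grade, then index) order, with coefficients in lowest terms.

B^2 = (4)^2*(e12)^2 = 16*(-1) = -16 (a basis 2-blade squares to minus the product of its generators' squares).
B^2 = -16 — a negative square means the series sums to a rotation: l = 4, alpha*l = pi/4, so exp(alpha B) = cos(pi/4) + (sin(pi/4)/4)*B = sqrt(2)/2 + (sqrt(2)/8)*B.
Answer: sqrt(2)/2 + sqrt(2)/2*e12


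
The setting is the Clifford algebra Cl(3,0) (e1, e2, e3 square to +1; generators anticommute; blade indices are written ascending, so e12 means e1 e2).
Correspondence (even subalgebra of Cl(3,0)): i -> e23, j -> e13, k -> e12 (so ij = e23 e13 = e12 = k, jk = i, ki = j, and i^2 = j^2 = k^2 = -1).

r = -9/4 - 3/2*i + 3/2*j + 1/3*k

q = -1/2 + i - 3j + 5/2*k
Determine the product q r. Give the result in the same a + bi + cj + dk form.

In blades: q = -1/2 + 5/2*e12 - 3*e13 + e23, r = -9/4 + 1/3*e12 + 3/2*e13 - 3/2*e23.
Distribute q over r term by term (generator squares from the signature, products reordered to ascending indices): (-1/2)*r = 9/8 - 1/6*e12 - 3/4*e13 + 3/4*e23; (5/2*e12)*r = -5/6 - 45/8*e12 - 15/4*e13 - 15/4*e23; (-3*e13)*r = 9/2 - 9/2*e12 + 27/4*e13 - e23; (e23)*r = 3/2 + 3/2*e12 - 1/3*e13 - 9/4*e23.
Sum: 151/24 - 211/24*e12 + 23/12*e13 - 25/4*e23; translating back through the correspondence:
Answer: 151/24 - 25/4*i + 23/12*j - 211/24*k


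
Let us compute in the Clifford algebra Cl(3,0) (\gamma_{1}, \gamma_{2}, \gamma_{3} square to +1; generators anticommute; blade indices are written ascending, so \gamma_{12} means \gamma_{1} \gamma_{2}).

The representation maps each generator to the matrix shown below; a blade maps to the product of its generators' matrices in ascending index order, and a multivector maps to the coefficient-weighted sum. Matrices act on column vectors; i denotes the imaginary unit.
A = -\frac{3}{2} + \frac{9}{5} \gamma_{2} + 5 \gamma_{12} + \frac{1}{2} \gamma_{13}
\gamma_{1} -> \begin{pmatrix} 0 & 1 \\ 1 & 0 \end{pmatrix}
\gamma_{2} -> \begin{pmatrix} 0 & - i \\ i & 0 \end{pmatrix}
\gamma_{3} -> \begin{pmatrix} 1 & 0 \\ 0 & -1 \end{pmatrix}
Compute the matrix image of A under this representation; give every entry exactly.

Bivector images (products of the table entries): rho(\gamma_{12}) = rho(\gamma_{1})rho(\gamma_{2}) = \begin{pmatrix} i & 0 \\ 0 & - i \end{pmatrix}; rho(\gamma_{13}) = rho(\gamma_{1})rho(\gamma_{3}) = \begin{pmatrix} 0 & -1 \\ 1 & 0 \end{pmatrix}.
M = (-\frac{3}{2})*1 + (\frac{9}{5})*rho(\gamma_{2}) + (5)*rho(\gamma_{12}) + (\frac{1}{2})*rho(\gamma_{13}), summed entrywise (1 is the identity matrix):
Answer: \begin{pmatrix} - \frac{3}{2} + 5 i & - \frac{1}{2} - \frac{9 i}{5} \\ \frac{1}{2} + \frac{9 i}{5} & - \frac{3}{2} - 5 i \end{pmatrix}


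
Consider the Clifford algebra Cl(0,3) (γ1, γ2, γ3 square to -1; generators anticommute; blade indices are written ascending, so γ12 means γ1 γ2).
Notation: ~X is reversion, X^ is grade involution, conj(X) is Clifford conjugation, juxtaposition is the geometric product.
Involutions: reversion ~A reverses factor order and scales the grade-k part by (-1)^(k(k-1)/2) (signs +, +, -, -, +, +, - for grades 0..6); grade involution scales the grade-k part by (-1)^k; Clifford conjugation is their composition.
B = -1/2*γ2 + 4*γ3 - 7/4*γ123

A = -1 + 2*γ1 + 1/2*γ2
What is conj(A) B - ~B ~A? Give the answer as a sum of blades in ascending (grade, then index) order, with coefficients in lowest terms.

first term: -1/4 + 1/2*γ2 - 4*γ3 + γ12 - 57/8*γ13 - 11/2*γ23 + 7/4*γ123
second term: 1/4 + 1/2*γ2 - 4*γ3 + γ12 - 57/8*γ13 - 11/2*γ23 - 7/4*γ123
Answer: -1/2 + 7/2*γ123


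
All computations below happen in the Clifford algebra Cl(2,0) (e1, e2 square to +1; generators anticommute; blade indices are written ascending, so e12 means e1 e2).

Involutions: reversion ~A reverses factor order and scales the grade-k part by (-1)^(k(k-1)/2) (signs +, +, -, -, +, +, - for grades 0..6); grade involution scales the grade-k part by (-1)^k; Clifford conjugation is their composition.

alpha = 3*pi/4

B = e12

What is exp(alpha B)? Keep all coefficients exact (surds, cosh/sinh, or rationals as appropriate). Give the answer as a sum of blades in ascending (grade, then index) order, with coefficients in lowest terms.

B^2 = (1)^2*(e12)^2 = 1*(-1) = -1 (a basis 2-blade squares to minus the product of its generators' squares).
B^2 = -1 — B^2 < 0, so the exponential closes trigonometrically: l = 1, alpha*l = 3*pi/4, so exp(alpha B) = cos(3*pi/4) + (sin(3*pi/4)/1)*B = -sqrt(2)/2 + (sqrt(2)/2)*B.
Answer: -sqrt(2)/2 + sqrt(2)/2*e12


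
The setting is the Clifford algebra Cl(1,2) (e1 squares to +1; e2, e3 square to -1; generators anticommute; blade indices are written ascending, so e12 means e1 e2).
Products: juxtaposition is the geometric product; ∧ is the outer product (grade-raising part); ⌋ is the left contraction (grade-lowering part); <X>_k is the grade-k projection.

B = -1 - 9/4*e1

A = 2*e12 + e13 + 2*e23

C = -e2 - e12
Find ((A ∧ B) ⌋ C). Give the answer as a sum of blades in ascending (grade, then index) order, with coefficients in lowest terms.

step 1: -2*e12 - e13 - 2*e23 - 9/2*e123
step 2: 2
Answer: 2


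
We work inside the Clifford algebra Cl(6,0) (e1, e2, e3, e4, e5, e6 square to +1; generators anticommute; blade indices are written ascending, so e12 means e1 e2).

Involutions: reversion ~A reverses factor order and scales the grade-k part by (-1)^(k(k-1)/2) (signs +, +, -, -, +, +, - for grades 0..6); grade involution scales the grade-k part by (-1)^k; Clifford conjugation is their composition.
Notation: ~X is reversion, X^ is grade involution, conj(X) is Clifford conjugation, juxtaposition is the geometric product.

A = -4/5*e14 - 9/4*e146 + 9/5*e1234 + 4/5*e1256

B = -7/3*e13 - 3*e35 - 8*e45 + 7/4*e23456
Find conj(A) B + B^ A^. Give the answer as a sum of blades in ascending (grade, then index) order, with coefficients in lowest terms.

first term: -32/5*e15 - 21/5*e24 - 28/15*e34 - 7/5*e134 + 297/20*e156 + 21/4*e346 - 1467/80*e1235 + 12/5*e1236 + 27/5*e1245 + 32/5*e1246 + 12/5*e1345 + 28/15*e2356 + 7/5*e12356 - 27/4*e13456
second term: -32/5*e15 - 21/5*e24 - 28/15*e34 - 7/5*e134 + 297/20*e156 + 21/4*e346 + 1467/80*e1235 - 12/5*e1236 - 27/5*e1245 - 32/5*e1246 - 12/5*e1345 - 28/15*e2356 - 7/5*e12356 + 27/4*e13456
Answer: -64/5*e15 - 42/5*e24 - 56/15*e34 - 14/5*e134 + 297/10*e156 + 21/2*e346


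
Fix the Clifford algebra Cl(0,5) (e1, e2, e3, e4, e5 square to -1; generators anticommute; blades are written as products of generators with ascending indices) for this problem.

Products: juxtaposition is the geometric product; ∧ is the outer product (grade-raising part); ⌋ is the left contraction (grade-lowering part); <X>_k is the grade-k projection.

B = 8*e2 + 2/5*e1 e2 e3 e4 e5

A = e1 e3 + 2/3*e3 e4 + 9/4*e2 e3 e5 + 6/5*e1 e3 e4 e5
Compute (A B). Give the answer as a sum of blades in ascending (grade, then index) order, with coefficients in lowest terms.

step 1: -12/25*e2 + 9/10*e1 e4 - 18*e3 e5 - 8*e1 e2 e3 - 4/15*e1 e2 e5 + 16/3*e2 e3 e4 + 2/5*e2 e4 e5 - 48/5*e1 e2 e3 e4 e5
Answer: -12/25*e2 + 9/10*e1 e4 - 18*e3 e5 - 8*e1 e2 e3 - 4/15*e1 e2 e5 + 16/3*e2 e3 e4 + 2/5*e2 e4 e5 - 48/5*e1 e2 e3 e4 e5


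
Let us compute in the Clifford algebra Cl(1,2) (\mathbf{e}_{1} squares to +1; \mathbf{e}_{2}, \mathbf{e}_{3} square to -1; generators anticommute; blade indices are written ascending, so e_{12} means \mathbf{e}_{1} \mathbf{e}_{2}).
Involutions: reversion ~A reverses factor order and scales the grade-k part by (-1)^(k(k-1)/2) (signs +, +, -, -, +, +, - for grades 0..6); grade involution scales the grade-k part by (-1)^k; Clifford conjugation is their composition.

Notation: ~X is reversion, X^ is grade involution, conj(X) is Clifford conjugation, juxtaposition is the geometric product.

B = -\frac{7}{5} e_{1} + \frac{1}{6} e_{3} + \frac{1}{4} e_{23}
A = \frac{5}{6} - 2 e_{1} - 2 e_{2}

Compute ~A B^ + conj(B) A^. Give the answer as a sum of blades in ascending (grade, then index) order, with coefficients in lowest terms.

first term: -\frac{14}{5} + \frac{7}{6} e_{1} + \frac{13}{36} e_{3} + \frac{14}{5} e_{12} + \frac{1}{3} e_{13} + \frac{13}{24} e_{23} - \frac{1}{2} e_{123}
second term: \frac{14}{5} + \frac{7}{6} e_{1} - \frac{23}{36} e_{3} + \frac{14}{5} e_{12} + \frac{1}{3} e_{13} + \frac{1}{8} e_{23} - \frac{1}{2} e_{123}
Answer: \frac{7}{3} e_{1} - \frac{5}{18} e_{3} + \frac{28}{5} e_{12} + \frac{2}{3} e_{13} + \frac{2}{3} e_{23} - e_{123}


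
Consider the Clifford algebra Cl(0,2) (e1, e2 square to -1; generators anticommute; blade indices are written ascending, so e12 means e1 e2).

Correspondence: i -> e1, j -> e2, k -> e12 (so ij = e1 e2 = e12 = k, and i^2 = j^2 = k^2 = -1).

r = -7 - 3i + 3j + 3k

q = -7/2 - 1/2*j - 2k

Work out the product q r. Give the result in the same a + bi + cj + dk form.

In blades: q = -7/2 - 1/2*e2 - 2*e12, r = -7 - 3*e1 + 3*e2 + 3*e12.
Distribute q over r term by term (generator squares from the signature, products reordered to ascending indices): (-7/2)*r = 49/2 + 21/2*e1 - 21/2*e2 - 21/2*e12; (-1/2*e2)*r = 3/2 - 3/2*e1 + 7/2*e2 - 3/2*e12; (-2*e12)*r = 6 + 6*e1 + 6*e2 + 14*e12.
Sum: 32 + 15*e1 - e2 + 2*e12; translating back through the correspondence:
Answer: 32 + 15i - j + 2k


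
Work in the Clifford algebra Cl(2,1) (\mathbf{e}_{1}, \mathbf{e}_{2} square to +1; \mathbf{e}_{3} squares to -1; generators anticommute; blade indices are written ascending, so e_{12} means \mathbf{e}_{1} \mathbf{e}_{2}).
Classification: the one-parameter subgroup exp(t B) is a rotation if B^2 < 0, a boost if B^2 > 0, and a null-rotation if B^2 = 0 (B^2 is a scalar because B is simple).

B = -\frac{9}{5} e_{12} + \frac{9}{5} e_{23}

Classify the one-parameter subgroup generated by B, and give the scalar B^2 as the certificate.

B^2 term by term: the squares give (-\frac{9}{5})^2*(e_{12})^2 + (\frac{9}{5})^2*(e_{23})^2 = \frac{81}{25}*(-1) + \frac{81}{25}*(+1) = 0 (each basis 2-blade squares to minus the product of its generators' squares); cross terms between blades sharing an index anticommute and cancel. So B^2 = 0.
Answer: null-rotation, certificate B^2 = 0. The invariant at work: B^2 = 0 is unchanged by conjugation, hence its sign classifies the subgroup whatever basis B is written in.
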